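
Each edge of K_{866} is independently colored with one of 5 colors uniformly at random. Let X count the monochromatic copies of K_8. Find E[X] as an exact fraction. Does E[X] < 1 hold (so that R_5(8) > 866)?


E[X] = C(866, 8) · 5^{1 − 28} = 7595214554331451620 · 5^{−27} = 7595214554331451620/7450580596923828125.
As a reduced fraction: E[X] = 1519042910866290324/1490116119384765625 ≈ 1.01941.
Is E[X] < 1? NO.
Since E[X] ≥ 1, the first-moment bound is inconclusive at n = 866; it does NOT by itself certify R_5(8) > 866.

E[X] = 1519042910866290324/1490116119384765625 ≈ 1.01941; E[X] ≥ 1; first-moment method inconclusive here.


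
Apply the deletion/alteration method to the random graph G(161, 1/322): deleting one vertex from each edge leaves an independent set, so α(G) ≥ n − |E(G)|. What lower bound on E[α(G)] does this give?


E[|E(G)|] = C(161, 2)·p = 12880 · (1/322) = 40.
E[α(G)] ≥ n − E[|E(G)|] = 161 − 40 = 121.
Numerically: ≈ 121.000000.
(This is only a lower bound; the true E[α(G)] may be larger.)

E[α(G)] ≥ 121 ≈ 121.000000.


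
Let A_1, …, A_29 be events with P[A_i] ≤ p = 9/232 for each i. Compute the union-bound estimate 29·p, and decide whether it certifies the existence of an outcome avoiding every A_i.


Union bound: P[∪_{i=1}^{29} A_i] ≤ Σ_i P[A_i] ≤ 29·p = 29·(9/232) = 9/8.
Numerically: 9/8 ≈ 1.1250.
Is 9/8 < 1? NO.
Since the bound 9/8 is ≥ 1, the union bound is uninformative here; it does NOT by itself certify existence.

29·p = 9/8 ≈ 1.1250; existence NOT certified by the union bound.


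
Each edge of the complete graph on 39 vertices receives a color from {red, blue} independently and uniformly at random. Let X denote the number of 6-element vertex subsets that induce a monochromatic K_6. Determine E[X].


Let X = Σ_S X_S over the C(39, 6) = 3262623 subsets S of size 6, where X_S = 1 if the K_6 on S is monochromatic.
For a fixed S, the K_6 on S has C(6, 2) = 15 edges. P[all 15 edges red] = (1/2)^15, and likewise for blue, so P[monochromatic] = 2·(1/2)^15 = 2^{1 − 15} = 1/16384.
By linearity: E[X] = C(39, 6) · 2^{1 − 15} = 3262623 · 1/16384 = 3262623/16384.
Numerically: E[X] ≈ 199.134705.

E[X] = C(39,6)·2^(1−C(6,2)) = 3262623/16384 ≈ 199.134705.


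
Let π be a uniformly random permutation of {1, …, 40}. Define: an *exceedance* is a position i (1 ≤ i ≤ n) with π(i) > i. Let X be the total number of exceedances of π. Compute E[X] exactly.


Write X = Σ_{i=1}^{40} X_i, where X_i = 1_{π(i) > i}.
For each fixed i, π(i) is uniform over {1, …, 40} (marginal of a uniform permutation), so P[π(i) > i] = (n − i)/n. Summing: Σ_{i=1}^{40} (n − i)/n = (0 + 1 + … + 39)/40 = 40(40 − 1)/(2·40) = (40 − 1)/2.
Hence E[X] = Σ_{i=1}^{40} (40 − i)/40 = 39/2 ≈ 19.500.

E[X] = 39/2 = 19.500.


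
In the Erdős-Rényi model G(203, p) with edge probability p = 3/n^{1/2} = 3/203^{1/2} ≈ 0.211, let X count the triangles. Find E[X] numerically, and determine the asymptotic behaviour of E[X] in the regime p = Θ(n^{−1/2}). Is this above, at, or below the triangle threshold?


Number of potential triangles: C(203, 3) = 1373701.
Each occurs with probability p³ ≈ (0.211)³ ≈ 9.33512e-03.
By linearity: E[X] = C(203, 3)·p³ ≈ 1373701 · 9.33512e-03 ≈ 12823.658.
Since α = 1/2 < 1, p = c/n^{1/2} ≫ 1/n is above the triangle threshold p ~ 1/n. Asymptotically E[X] ~ (c³/6)·n^{3(1−α)} = (3³/6)·n^{1.5} → ∞; triangles are abundant w.h.p.

E[X] ≈ 12823.658; in regime p = Θ(1/n^{1/2}) E[X] diverges (above the triangle threshold p ~ 1/n).


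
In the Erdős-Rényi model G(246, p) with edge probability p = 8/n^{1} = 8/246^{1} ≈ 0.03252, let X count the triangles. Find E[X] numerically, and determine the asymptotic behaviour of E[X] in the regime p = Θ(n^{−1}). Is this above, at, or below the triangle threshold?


Number of potential triangles: C(246, 3) = 2450980.
Each occurs with probability p³ ≈ (0.03252)³ ≈ 3.439257e-05.
By linearity: E[X] = C(246, 3)·p³ ≈ 2450980 · 3.439257e-05 ≈ 84.2955.
Here α = 1, so p = 8/n is exactly at the triangle threshold p ~ 1/n. Asymptotically E[X] → c³/6 = 8³/6 = 256/3 ≈ 85.3333, a bounded constant. In this regime the triangle count is asymptotically Poisson(c³/6).

E[X] ≈ 84.2955; in regime p = Θ(1/n^{1}) E[X] stays bounded (at the triangle threshold p ~ 1/n).


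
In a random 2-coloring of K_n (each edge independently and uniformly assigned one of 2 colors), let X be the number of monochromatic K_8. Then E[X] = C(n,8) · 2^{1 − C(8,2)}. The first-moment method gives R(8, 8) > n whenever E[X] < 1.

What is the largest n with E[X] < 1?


We need C(n, 8) · 2^{1 − 28} < 1, i.e. C(n, 8) < 2^{28 − 1} = 134217728.
Check values of n near the boundary:
  n = 38: C(38, 8) = 48903492; 48903492 < 134217728? YES
  n = 39: C(39, 8) = 61523748; 61523748 < 134217728? YES
  n = 40: C(40, 8) = 76904685; 76904685 < 134217728? YES
  n = 41: C(41, 8) = 95548245; 95548245 < 134217728? YES
  n = 42: C(42, 8) = 118030185; 118030185 < 134217728? YES
  n = 43: C(43, 8) = 145008513; 145008513 < 134217728? NO
The largest n with C(n, 8) < 134217728 is n = 42 (where E[X] = 118030185/134217728 ≈ 0.879393). Hence R(8, 8) > 42, i.e. R(8, 8) ≥ 43.

Largest n = 42; hence R(8, 8) > 42.


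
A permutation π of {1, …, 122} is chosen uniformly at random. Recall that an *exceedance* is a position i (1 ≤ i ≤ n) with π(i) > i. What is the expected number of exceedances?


Write X = Σ_{i=1}^{122} X_i, where X_i = 1_{π(i) > i}.
For each fixed i, π(i) is uniform over {1, …, 122} (marginal of a uniform permutation), so P[π(i) > i] = (n − i)/n. Summing: Σ_{i=1}^{122} (n − i)/n = (0 + 1 + … + 121)/122 = 122(122 − 1)/(2·122) = (122 − 1)/2.
Hence E[X] = Σ_{i=1}^{122} (122 − i)/122 = 121/2 ≈ 60.5000.

E[X] = 121/2 = 60.5000.


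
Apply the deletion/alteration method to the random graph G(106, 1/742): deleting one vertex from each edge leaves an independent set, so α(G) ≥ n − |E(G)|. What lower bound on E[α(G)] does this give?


E[|E(G)|] = C(106, 2)·p = 5565 · (1/742) = 15/2.
E[α(G)] ≥ n − E[|E(G)|] = 106 − 15/2 = 197/2.
Numerically: ≈ 98.500000.
(This is only a lower bound; the true E[α(G)] may be larger.)

E[α(G)] ≥ 197/2 ≈ 98.500000.


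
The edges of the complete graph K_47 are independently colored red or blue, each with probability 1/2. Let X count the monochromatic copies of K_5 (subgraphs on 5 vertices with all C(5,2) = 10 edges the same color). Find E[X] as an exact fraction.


Let X = Σ_S X_S over the C(47, 5) = 1533939 subsets S of size 5, where X_S = 1 if the K_5 on S is monochromatic.
For a fixed S, the K_5 on S has C(5, 2) = 10 edges. P[all 10 edges red] = (1/2)^10, and likewise for blue, so P[monochromatic] = 2·(1/2)^10 = 2^{1 − 10} = 1/512.
By linearity of expectation: E[X] = C(47, 5) · 2^{1 − 10} = 1533939 · 1/512 = 1533939/512.
Numerically: E[X] ≈ 2995.9746.

E[X] = C(47,5)·2^(1−C(5,2)) = 1533939/512 ≈ 2995.9746.


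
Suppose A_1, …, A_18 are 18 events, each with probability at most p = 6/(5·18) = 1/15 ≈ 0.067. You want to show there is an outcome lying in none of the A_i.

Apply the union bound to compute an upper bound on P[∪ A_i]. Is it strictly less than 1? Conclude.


Union bound: P[∪_{i=1}^{18} A_i] ≤ Σ_i P[A_i] ≤ 18·p = 18·(1/15) = 6/5.
Numerically: 6/5 ≈ 1.200.
Is 6/5 < 1? NO.
Since the bound 6/5 is ≥ 1, the union bound is uninformative here; it does NOT by itself certify existence.

18·p = 6/5 ≈ 1.200; existence NOT certified by the union bound.


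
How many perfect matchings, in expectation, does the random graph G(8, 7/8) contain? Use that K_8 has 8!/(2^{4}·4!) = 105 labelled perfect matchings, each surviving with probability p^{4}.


K_8 has 8!/(2^{4}·4!) = 105 labelled perfect matchings.
For each such perfect matching H, let X_H = 1 if all 4 edges of H are present in G. Then P[X_H = 1] = p^{4} = (7/8)^{4} = 2401/4096.
Summing the indicators: E[X] = Σ_H E[X_H] = 105 · p^{4} = 105 · 2401/4096 = 252105/4096.
Numerically: E[X] ≈ 61.5.

E[X] = 105 · (7/8)^{4} = 252105/4096 ≈ 61.5.


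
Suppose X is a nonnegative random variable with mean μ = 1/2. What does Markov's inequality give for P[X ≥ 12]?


μ = E[X] = 1/2, a = 12.
Markov: P[X ≥ 12] ≤ μ/a = (1/2)/12 = 1/24.
Numerically: ≈ 0.042.
(Since a = 12 > μ = 0.500, the bound 1/24 is < 1 and informative.)

P[X ≥ 12] ≤ 1/24 ≈ 0.042.


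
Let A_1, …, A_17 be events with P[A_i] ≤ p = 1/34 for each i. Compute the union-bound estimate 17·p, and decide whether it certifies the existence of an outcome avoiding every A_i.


Union bound: P[∪_{i=1}^{17} A_i] ≤ Σ_i P[A_i] ≤ 17·p = 17·(1/34) = 1/2.
Numerically: 1/2 ≈ 0.500000.
Is 1/2 < 1? YES.
Since P[∪ A_i] ≤ 1/2 < 1, the complement has P[∩ A_i^c] ≥ 1 − 1/2 = 1/2 > 0, so some outcome avoids every A_i.

17·p = 1/2 ≈ 0.500000; existence CERTIFIED by the union bound.


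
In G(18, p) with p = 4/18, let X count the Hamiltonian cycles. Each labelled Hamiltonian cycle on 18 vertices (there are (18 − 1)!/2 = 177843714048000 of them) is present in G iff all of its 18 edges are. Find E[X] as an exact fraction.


K_18 has (18 − 1)!/2 = 177843714048000 labelled Hamiltonian cycles.
For each such Hamiltonian cycle H, let X_H = 1 if all 18 edges of H are present in G. Then P[X_H = 1] = p^{18} = (2/9)^{18} = 262144/150094635296999121.
Summing the indicators: E[X] = Σ_H E[X_H] = 177843714048000 · p^{18} = 177843714048000 · 262144/150094635296999121 = 63951526166528000/205891132094649.
Numerically: E[X] ≈ 311.

E[X] = 177843714048000 · (2/9)^{18} = 63951526166528000/205891132094649 ≈ 311.


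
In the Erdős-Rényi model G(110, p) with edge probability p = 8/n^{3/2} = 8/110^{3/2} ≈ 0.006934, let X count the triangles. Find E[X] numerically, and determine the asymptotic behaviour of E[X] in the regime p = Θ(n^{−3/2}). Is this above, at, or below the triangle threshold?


Number of potential triangles: C(110, 3) = 215820.
Each occurs with probability p³ ≈ (0.006934)³ ≈ 3.334286e-07.
By linearity: E[X] = C(110, 3)·p³ ≈ 215820 · 3.334286e-07 ≈ 0.0720.
Since α = 3/2 > 1, p = c/n^{3/2} = o(1/n) is below the triangle threshold p ~ 1/n. Asymptotically E[X] ~ (c³/6)·n^{3(1−α)} = (8³/6)·n^{-1.5} → 0, so by Markov's inequality G has no triangles w.h.p.

E[X] ≈ 0.0720; in regime p = Θ(1/n^{3/2}) E[X] tends to 0 (below the triangle threshold p ~ 1/n).


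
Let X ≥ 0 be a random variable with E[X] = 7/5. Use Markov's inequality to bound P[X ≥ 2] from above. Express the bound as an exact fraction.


μ = E[X] = 7/5, a = 2.
Markov: P[X ≥ 2] ≤ μ/a = (7/5)/2 = 7/10.
Numerically: ≈ 0.7000.
(Since a = 2 > μ = 1.4000, the bound 7/10 is < 1 and informative.)

P[X ≥ 2] ≤ 7/10 ≈ 0.7000.


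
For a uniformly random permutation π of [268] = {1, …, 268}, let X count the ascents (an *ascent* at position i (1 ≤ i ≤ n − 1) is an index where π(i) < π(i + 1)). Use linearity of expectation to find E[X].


Write X = Σ X_I over i = 1, …, 267, with X_I the indicator of one ascent.
There are 267 indicators.
For each fixed i, the pair (π(i), π(i+1)) is a uniformly random ordered pair of distinct values from {1, …, 268}; by symmetry P[π(i) < π(i+1)] = 1/2.
By linearity: E[X] = 267 · (1/2) = (268 − 1) · (1/2) = 267/2 ≈ 133.500.

E[X] = 267/2 = 133.500.


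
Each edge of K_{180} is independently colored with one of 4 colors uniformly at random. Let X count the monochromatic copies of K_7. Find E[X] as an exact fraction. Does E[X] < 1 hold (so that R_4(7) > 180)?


E[X] = C(180, 7) · 4^{1 − 21} = 1079414463600 · 4^{−20} = 1079414463600/1099511627776.
As a reduced fraction: E[X] = 67463403975/68719476736 ≈ 0.981722.
Is E[X] < 1? YES.
Since E[X] < 1, there exists a 4-coloring of K_{180} with no monochromatic K_7; hence R_4(7) > 180.

E[X] = 67463403975/68719476736 ≈ 0.981722; E[X] < 1, so R_4(7) > 180.


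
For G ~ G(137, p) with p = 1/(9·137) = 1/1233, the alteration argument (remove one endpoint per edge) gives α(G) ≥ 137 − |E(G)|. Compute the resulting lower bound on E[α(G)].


E[|E(G)|] = C(137, 2)·p = 9316 · (1/1233) = 68/9.
E[α(G)] ≥ n − E[|E(G)|] = 137 − 68/9 = 1165/9.
Numerically: ≈ 129.4444.
(This is only a lower bound; the true E[α(G)] may be larger.)

E[α(G)] ≥ 1165/9 ≈ 129.4444.


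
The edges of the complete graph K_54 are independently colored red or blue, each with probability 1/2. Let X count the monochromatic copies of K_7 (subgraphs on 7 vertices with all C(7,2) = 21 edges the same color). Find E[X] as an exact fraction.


Let X = Σ_S X_S over the C(54, 7) = 177100560 subsets S of size 7, where X_S = 1 if the K_7 on S is monochromatic.
For a fixed S, the K_7 on S has C(7, 2) = 21 edges. P[all 21 edges red] = (1/2)^21, and likewise for blue, so P[monochromatic] = 2·(1/2)^21 = 2^{1 − 21} = 1/1048576.
Summing: E[X] = C(54, 7) · 2^{1 − 21} = 177100560 · 1/1048576 = 11068785/65536.
Numerically: E[X] ≈ 168.89626.

E[X] = C(54,7)·2^(1−C(7,2)) = 11068785/65536 ≈ 168.89626.


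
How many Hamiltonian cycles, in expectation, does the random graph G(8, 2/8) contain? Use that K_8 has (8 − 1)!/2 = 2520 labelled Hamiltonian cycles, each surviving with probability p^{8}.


K_8 has (8 − 1)!/2 = 2520 labelled Hamiltonian cycles.
For each such Hamiltonian cycle H, let X_H = 1 if all 8 edges of H are present in G. Then P[X_H = 1] = p^{8} = (1/4)^{8} = 1/65536.
By linearity: E[X] = Σ_H E[X_H] = 2520 · p^{8} = 2520 · 1/65536 = 315/8192.
Numerically: E[X] ≈ 0.0384521.

E[X] = 2520 · (1/4)^{8} = 315/8192 ≈ 0.0384521.


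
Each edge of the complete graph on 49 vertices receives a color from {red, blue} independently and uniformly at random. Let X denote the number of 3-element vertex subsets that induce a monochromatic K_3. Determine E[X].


Let X = Σ_S X_S over the C(49, 3) = 18424 subsets S of size 3, where X_S = 1 if the K_3 on S is monochromatic.
For a fixed S, the K_3 on S has C(3, 2) = 3 edges. P[all 3 edges red] = (1/2)^3, and likewise for blue, so P[monochromatic] = 2·(1/2)^3 = 2^{1 − 3} = 1/4.
Summing: E[X] = C(49, 3) · 2^{1 − 3} = 18424 · 1/4 = 4606.
Numerically: E[X] ≈ 4606.00000.

E[X] = C(49,3)·2^(1−C(3,2)) = 4606 ≈ 4606.00000.


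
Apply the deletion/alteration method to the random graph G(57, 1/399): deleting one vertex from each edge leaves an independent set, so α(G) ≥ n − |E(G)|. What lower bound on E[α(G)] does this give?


E[|E(G)|] = C(57, 2)·p = 1596 · (1/399) = 4.
E[α(G)] ≥ n − E[|E(G)|] = 57 − 4 = 53.
Numerically: ≈ 53.000.
(This is only a lower bound; the true E[α(G)] may be larger.)

E[α(G)] ≥ 53 ≈ 53.000.


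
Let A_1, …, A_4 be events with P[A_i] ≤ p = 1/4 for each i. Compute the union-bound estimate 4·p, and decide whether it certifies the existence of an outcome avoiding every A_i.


Union bound: P[∪_{i=1}^{4} A_i] ≤ Σ_i P[A_i] ≤ 4·p = 4·(1/4) = 1.
Numerically: 1 ≈ 1.000000.
Is 1 < 1? NO.
Since the bound 1 is ≥ 1, the union bound is uninformative here; it does NOT by itself certify existence.

4·p = 1 ≈ 1.000000; existence NOT certified by the union bound.


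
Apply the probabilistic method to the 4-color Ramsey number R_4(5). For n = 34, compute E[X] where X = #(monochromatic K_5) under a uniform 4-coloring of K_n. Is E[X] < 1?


E[X] = C(34, 5) · 4^{1 − 10} = 278256 · 4^{−9} = 278256/262144.
As a reduced fraction: E[X] = 17391/16384 ≈ 1.06146.
Is E[X] < 1? NO.
Since E[X] ≥ 1, the first-moment bound is inconclusive at n = 34; it does NOT by itself certify R_4(5) > 34.

E[X] = 17391/16384 ≈ 1.06146; E[X] ≥ 1; first-moment method inconclusive here.


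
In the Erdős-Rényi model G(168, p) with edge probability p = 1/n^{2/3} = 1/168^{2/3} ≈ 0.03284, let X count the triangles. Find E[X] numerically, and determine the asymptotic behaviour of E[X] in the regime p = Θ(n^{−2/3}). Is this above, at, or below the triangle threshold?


Number of potential triangles: C(168, 3) = 776216.
Each occurs with probability p³ ≈ (0.03284)³ ≈ 3.543084e-05.
By linearity: E[X] = C(168, 3)·p³ ≈ 776216 · 3.543084e-05 ≈ 27.5020.
Since α = 2/3 < 1, p = c/n^{2/3} ≫ 1/n is above the triangle threshold p ~ 1/n. Asymptotically E[X] ~ (c³/6)·n^{3(1−α)} = (1³/6)·n^{1} → ∞; triangles are abundant w.h.p.

E[X] ≈ 27.5020; in regime p = Θ(1/n^{2/3}) E[X] diverges (above the triangle threshold p ~ 1/n).


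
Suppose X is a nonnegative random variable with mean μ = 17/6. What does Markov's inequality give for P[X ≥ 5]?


μ = E[X] = 17/6, a = 5.
Markov: P[X ≥ 5] ≤ μ/a = (17/6)/5 = 17/30.
Numerically: ≈ 0.567.
(Since a = 5 > μ = 2.833, the bound 17/30 is < 1 and informative.)

P[X ≥ 5] ≤ 17/30 ≈ 0.567.


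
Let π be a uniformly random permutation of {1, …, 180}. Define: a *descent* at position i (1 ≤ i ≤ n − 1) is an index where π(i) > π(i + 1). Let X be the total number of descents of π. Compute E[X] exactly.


Write X = Σ X_I over i = 1, …, 179, with X_I the indicator of one descent.
There are 179 indicators.
For each fixed i, the pair (π(i), π(i+1)) is a uniformly random ordered pair of distinct values from {1, …, 180}; by symmetry P[π(i) > π(i+1)] = 1/2.
By linearity: E[X] = 179 · (1/2) = (180 − 1) · (1/2) = 179/2 ≈ 89.500.

E[X] = 179/2 = 89.500.


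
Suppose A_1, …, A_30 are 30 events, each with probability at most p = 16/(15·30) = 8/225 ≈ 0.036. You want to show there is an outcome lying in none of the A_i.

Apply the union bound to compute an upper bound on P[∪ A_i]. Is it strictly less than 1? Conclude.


Union bound: P[∪_{i=1}^{30} A_i] ≤ Σ_i P[A_i] ≤ 30·p = 30·(8/225) = 16/15.
Numerically: 16/15 ≈ 1.067.
Is 16/15 < 1? NO.
Since the bound 16/15 is ≥ 1, the union bound is uninformative here; it does NOT by itself certify existence.

30·p = 16/15 ≈ 1.067; existence NOT certified by the union bound.


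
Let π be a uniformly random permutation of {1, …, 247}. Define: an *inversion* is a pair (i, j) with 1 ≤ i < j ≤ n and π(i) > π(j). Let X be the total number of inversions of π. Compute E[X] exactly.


Write X = Σ X_I over the C(247, 2) = 30381 pairs i < j, with X_I the indicator of one inversion.
There are 30381 indicators.
For each fixed pair i < j, the values π(i) and π(j) are two distinct elements of {1, …, 247} in uniformly random order; by symmetry P[π(i) > π(j)] = 1/2.
By linearity: E[X] = 30381 · (1/2) = C(247, 2) · (1/2) = 30381/2 = 30381/2 ≈ 15190.500.

E[X] = 30381/2 = 15190.500.


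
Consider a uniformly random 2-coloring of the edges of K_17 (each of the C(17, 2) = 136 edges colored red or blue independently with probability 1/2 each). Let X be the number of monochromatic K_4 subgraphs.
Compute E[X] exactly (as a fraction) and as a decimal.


Let X = Σ_S X_S over the C(17, 4) = 2380 subsets S of size 4, where X_S = 1 if the K_4 on S is monochromatic.
For a fixed S, the K_4 on S has C(4, 2) = 6 edges. P[all 6 edges red] = (1/2)^6, and likewise for blue, so P[monochromatic] = 2·(1/2)^6 = 2^{1 − 6} = 1/32.
By linearity: E[X] = C(17, 4) · 2^{1 − 6} = 2380 · 1/32 = 595/8.
Numerically: E[X] ≈ 74.3750.

E[X] = C(17,4)·2^(1−C(4,2)) = 595/8 ≈ 74.3750.


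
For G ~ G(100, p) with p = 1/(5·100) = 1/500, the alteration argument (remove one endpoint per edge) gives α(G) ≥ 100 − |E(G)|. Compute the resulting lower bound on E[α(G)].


E[|E(G)|] = C(100, 2)·p = 4950 · (1/500) = 99/10.
E[α(G)] ≥ n − E[|E(G)|] = 100 − 99/10 = 901/10.
Numerically: ≈ 90.100.
(This is only a lower bound; the true E[α(G)] may be larger.)

E[α(G)] ≥ 901/10 ≈ 90.100.


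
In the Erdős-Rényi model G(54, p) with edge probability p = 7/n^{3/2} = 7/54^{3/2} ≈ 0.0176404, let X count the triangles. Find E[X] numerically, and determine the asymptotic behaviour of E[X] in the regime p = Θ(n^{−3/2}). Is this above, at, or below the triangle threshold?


Number of potential triangles: C(54, 3) = 24804.
Each occurs with probability p³ ≈ (0.0176404)³ ≈ 5.48936616e-06.
By linearity: E[X] = C(54, 3)·p³ ≈ 24804 · 5.48936616e-06 ≈ 0.136158.
Since α = 3/2 > 1, p = c/n^{3/2} = o(1/n) is below the triangle threshold p ~ 1/n. Asymptotically E[X] ~ (c³/6)·n^{3(1−α)} = (7³/6)·n^{-1.5} → 0, so by Markov's inequality G has no triangles w.h.p.

E[X] ≈ 0.136158; in regime p = Θ(1/n^{3/2}) E[X] tends to 0 (below the triangle threshold p ~ 1/n).


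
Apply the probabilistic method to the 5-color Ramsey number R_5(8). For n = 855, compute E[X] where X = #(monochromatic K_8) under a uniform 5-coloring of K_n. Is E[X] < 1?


E[X] = C(855, 8) · 5^{1 − 28} = 6854000254398702450 · 5^{−27} = 6854000254398702450/7450580596923828125.
As a reduced fraction: E[X] = 274160010175948098/298023223876953125 ≈ 0.9199.
Is E[X] < 1? YES.
Since E[X] < 1, there exists a 5-coloring of K_{855} with no monochromatic K_8; hence R_5(8) > 855.

E[X] = 274160010175948098/298023223876953125 ≈ 0.9199; E[X] < 1, so R_5(8) > 855.


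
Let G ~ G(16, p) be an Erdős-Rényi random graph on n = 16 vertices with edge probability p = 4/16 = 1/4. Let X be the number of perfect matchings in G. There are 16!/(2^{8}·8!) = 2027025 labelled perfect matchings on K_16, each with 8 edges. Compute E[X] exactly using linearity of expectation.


K_16 has 16!/(2^{8}·8!) = 2027025 labelled perfect matchings.
For each such perfect matching H, let X_H = 1 if all 8 edges of H are present in G. Then P[X_H = 1] = p^{8} = (1/4)^{8} = 1/65536.
By linearity: E[X] = Σ_H E[X_H] = 2027025 · p^{8} = 2027025 · 1/65536 = 2027025/65536.
Numerically: E[X] ≈ 30.93.

E[X] = 2027025 · (1/4)^{8} = 2027025/65536 ≈ 30.93.


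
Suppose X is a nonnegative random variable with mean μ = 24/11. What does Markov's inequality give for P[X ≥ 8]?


μ = E[X] = 24/11, a = 8.
Markov: P[X ≥ 8] ≤ μ/a = (24/11)/8 = 3/11.
Numerically: ≈ 0.272727.
(Since a = 8 > μ = 2.181818, the bound 3/11 is < 1 and informative.)

P[X ≥ 8] ≤ 3/11 ≈ 0.272727.


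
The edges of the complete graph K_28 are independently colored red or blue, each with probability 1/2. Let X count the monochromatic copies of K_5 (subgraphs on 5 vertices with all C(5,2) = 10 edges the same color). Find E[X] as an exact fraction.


Let X = Σ_S X_S over the C(28, 5) = 98280 subsets S of size 5, where X_S = 1 if the K_5 on S is monochromatic.
For a fixed S, the K_5 on S has C(5, 2) = 10 edges. P[all 10 edges red] = (1/2)^10, and likewise for blue, so P[monochromatic] = 2·(1/2)^10 = 2^{1 − 10} = 1/512.
By linearity: E[X] = C(28, 5) · 2^{1 − 10} = 98280 · 1/512 = 12285/64.
Numerically: E[X] ≈ 191.953.

E[X] = C(28,5)·2^(1−C(5,2)) = 12285/64 ≈ 191.953.


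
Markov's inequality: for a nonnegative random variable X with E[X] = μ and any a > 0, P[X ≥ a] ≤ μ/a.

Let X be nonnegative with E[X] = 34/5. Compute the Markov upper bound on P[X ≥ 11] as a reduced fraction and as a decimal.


μ = E[X] = 34/5, a = 11.
Markov: P[X ≥ 11] ≤ μ/a = (34/5)/11 = 34/55.
Numerically: ≈ 0.61818.
(Since a = 11 > μ = 6.80000, the bound 34/55 is < 1 and informative.)

P[X ≥ 11] ≤ 34/55 ≈ 0.61818.


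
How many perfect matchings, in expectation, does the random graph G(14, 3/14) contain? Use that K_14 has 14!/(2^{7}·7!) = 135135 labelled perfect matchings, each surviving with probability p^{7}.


K_14 has 14!/(2^{7}·7!) = 135135 labelled perfect matchings.
For each such perfect matching H, let X_H = 1 if all 7 edges of H are present in G. Then P[X_H = 1] = p^{7} = (3/14)^{7} = 2187/105413504.
By linearity of expectation: E[X] = Σ_H E[X_H] = 135135 · p^{7} = 135135 · 2187/105413504 = 42220035/15059072.
Numerically: E[X] ≈ 2.804.

E[X] = 135135 · (3/14)^{7} = 42220035/15059072 ≈ 2.804.


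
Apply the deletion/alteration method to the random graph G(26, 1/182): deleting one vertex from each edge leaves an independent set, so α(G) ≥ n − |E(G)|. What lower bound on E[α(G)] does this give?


E[|E(G)|] = C(26, 2)·p = 325 · (1/182) = 25/14.
E[α(G)] ≥ n − E[|E(G)|] = 26 − 25/14 = 339/14.
Numerically: ≈ 24.214286.
(This is only a lower bound; the true E[α(G)] may be larger.)

E[α(G)] ≥ 339/14 ≈ 24.214286.


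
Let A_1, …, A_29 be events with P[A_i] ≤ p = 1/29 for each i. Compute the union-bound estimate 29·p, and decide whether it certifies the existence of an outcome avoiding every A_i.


Union bound: P[∪_{i=1}^{29} A_i] ≤ Σ_i P[A_i] ≤ 29·p = 29·(1/29) = 1.
Numerically: 1 ≈ 1.0000.
Is 1 < 1? NO.
Since the bound 1 is ≥ 1, the union bound is uninformative here; it does NOT by itself certify existence.

29·p = 1 ≈ 1.0000; existence NOT certified by the union bound.


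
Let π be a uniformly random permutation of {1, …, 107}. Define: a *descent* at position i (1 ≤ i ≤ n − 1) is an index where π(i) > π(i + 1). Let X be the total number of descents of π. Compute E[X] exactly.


Write X = Σ X_I over i = 1, …, 106, with X_I the indicator of one descent.
There are 106 indicators.
For each fixed i, the pair (π(i), π(i+1)) is a uniformly random ordered pair of distinct values from {1, …, 107}; by symmetry P[π(i) > π(i+1)] = 1/2.
By linearity: E[X] = 106 · (1/2) = (107 − 1) · (1/2) = 53 ≈ 53.00000.

E[X] = 53 = 53.00000.


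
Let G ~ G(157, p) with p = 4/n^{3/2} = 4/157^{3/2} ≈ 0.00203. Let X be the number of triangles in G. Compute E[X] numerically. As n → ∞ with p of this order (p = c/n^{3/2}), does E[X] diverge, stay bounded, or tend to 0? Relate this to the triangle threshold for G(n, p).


Number of potential triangles: C(157, 3) = 632710.
Each occurs with probability p³ ≈ (0.00203)³ ≈ 8.40682e-09.
By linearity: E[X] = C(157, 3)·p³ ≈ 632710 · 8.40682e-09 ≈ 0.005.
Since α = 3/2 > 1, p = c/n^{3/2} = o(1/n) is below the triangle threshold p ~ 1/n. Asymptotically E[X] ~ (c³/6)·n^{3(1−α)} = (4³/6)·n^{-1.5} → 0, so by Markov's inequality G has no triangles w.h.p.

E[X] ≈ 0.005; in regime p = Θ(1/n^{3/2}) E[X] tends to 0 (below the triangle threshold p ~ 1/n).


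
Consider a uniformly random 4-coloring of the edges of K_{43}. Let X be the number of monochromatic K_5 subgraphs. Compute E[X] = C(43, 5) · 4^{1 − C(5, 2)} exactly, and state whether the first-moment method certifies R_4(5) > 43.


E[X] = C(43, 5) · 4^{1 − 10} = 962598 · 4^{−9} = 962598/262144.
As a reduced fraction: E[X] = 481299/131072 ≈ 3.6720200.
Is E[X] < 1? NO.
Since E[X] ≥ 1, the first-moment bound is inconclusive at n = 43; it does NOT by itself certify R_4(5) > 43.

E[X] = 481299/131072 ≈ 3.6720200; E[X] ≥ 1; first-moment method inconclusive here.


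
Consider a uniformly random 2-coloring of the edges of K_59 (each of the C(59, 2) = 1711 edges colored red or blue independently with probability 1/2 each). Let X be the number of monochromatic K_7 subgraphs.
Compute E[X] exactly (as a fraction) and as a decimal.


Let X = Σ_S X_S over the C(59, 7) = 341149446 subsets S of size 7, where X_S = 1 if the K_7 on S is monochromatic.
For a fixed S, the K_7 on S has C(7, 2) = 21 edges. P[all 21 edges red] = (1/2)^21, and likewise for blue, so P[monochromatic] = 2·(1/2)^21 = 2^{1 − 21} = 1/1048576.
By linearity: E[X] = C(59, 7) · 2^{1 − 21} = 341149446 · 1/1048576 = 170574723/524288.
Numerically: E[X] ≈ 325.345465.

E[X] = C(59,7)·2^(1−C(7,2)) = 170574723/524288 ≈ 325.345465.


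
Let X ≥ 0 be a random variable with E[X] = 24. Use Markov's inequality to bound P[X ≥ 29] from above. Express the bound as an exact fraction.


μ = E[X] = 24, a = 29.
Markov: P[X ≥ 29] ≤ μ/a = (24)/29 = 24/29.
Numerically: ≈ 0.827586.
(Since a = 29 > μ = 24.000000, the bound 24/29 is < 1 and informative.)

P[X ≥ 29] ≤ 24/29 ≈ 0.827586.


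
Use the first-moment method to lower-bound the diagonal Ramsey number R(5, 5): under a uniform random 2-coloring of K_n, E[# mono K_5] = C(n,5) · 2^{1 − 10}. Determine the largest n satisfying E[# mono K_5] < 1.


We need C(n, 5) · 2^{1 − 10} < 1, i.e. C(n, 5) < 2^{10 − 1} = 512.
Check values of n near the boundary:
  n = 6: C(6, 5) = 6; 6 < 512? YES
  n = 7: C(7, 5) = 21; 21 < 512? YES
  n = 8: C(8, 5) = 56; 56 < 512? YES
  n = 9: C(9, 5) = 126; 126 < 512? YES
  n = 10: C(10, 5) = 252; 252 < 512? YES
  n = 11: C(11, 5) = 462; 462 < 512? YES
  n = 12: C(12, 5) = 792; 792 < 512? NO
  n = 13: C(13, 5) = 1287; 1287 < 512? NO
  n = 14: C(14, 5) = 2002; 2002 < 512? NO
The largest n with C(n, 5) < 512 is n = 11 (where E[X] = 231/256 ≈ 0.90234). Hence R(5, 5) > 11, i.e. R(5, 5) ≥ 12.

Largest n = 11; hence R(5, 5) > 11.


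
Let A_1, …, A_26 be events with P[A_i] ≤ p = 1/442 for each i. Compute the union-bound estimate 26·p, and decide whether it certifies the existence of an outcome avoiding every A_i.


Union bound: P[∪_{i=1}^{26} A_i] ≤ Σ_i P[A_i] ≤ 26·p = 26·(1/442) = 1/17.
Numerically: 1/17 ≈ 0.0588.
Is 1/17 < 1? YES.
Since P[∪ A_i] ≤ 1/17 < 1, the complement has P[∩ A_i^c] ≥ 1 − 1/17 = 16/17 > 0, so some outcome avoids every A_i.

26·p = 1/17 ≈ 0.0588; existence CERTIFIED by the union bound.


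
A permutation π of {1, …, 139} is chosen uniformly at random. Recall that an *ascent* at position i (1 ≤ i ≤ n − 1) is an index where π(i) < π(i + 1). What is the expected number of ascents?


Write X = Σ X_I over i = 1, …, 138, with X_I the indicator of one ascent.
There are 138 indicators.
For each fixed i, the pair (π(i), π(i+1)) is a uniformly random ordered pair of distinct values from {1, …, 139}; by symmetry P[π(i) < π(i+1)] = 1/2.
By linearity: E[X] = 138 · (1/2) = (139 − 1) · (1/2) = 69 ≈ 69.000.

E[X] = 69 = 69.000.


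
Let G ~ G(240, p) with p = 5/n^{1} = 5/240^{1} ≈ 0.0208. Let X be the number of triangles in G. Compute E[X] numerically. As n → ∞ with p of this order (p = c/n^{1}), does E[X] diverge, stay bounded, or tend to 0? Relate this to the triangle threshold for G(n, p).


Number of potential triangles: C(240, 3) = 2275280.
Each occurs with probability p³ ≈ (0.0208)³ ≈ 9.04225e-06.
By linearity: E[X] = C(240, 3)·p³ ≈ 2275280 · 9.04225e-06 ≈ 20.574.
Here α = 1, so p = 5/n is exactly at the triangle threshold p ~ 1/n. Asymptotically E[X] → c³/6 = 5³/6 = 125/6 ≈ 20.833, a bounded constant. In this regime the triangle count is asymptotically Poisson(c³/6).

E[X] ≈ 20.574; in regime p = Θ(1/n^{1}) E[X] stays bounded (at the triangle threshold p ~ 1/n).


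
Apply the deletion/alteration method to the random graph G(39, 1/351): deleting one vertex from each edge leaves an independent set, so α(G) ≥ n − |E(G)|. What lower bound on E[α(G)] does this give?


E[|E(G)|] = C(39, 2)·p = 741 · (1/351) = 19/9.
E[α(G)] ≥ n − E[|E(G)|] = 39 − 19/9 = 332/9.
Numerically: ≈ 36.88889.
(This is only a lower bound; the true E[α(G)] may be larger.)

E[α(G)] ≥ 332/9 ≈ 36.88889.


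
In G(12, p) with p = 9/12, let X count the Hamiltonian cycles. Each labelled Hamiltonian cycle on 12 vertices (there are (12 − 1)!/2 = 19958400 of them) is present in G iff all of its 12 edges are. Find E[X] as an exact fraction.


K_12 has (12 − 1)!/2 = 19958400 labelled Hamiltonian cycles.
For each such Hamiltonian cycle H, let X_H = 1 if all 12 edges of H are present in G. Then P[X_H = 1] = p^{12} = (3/4)^{12} = 531441/16777216.
By linearity of expectation: E[X] = Σ_H E[X_H] = 19958400 · p^{12} = 19958400 · 531441/16777216 = 82864937925/131072.
Numerically: E[X] ≈ 6.322e+05.

E[X] = 19958400 · (3/4)^{12} = 82864937925/131072 ≈ 6.322e+05.


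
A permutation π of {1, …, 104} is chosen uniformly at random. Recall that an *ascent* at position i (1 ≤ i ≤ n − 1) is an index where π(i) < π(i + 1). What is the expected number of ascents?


Write X = Σ X_I over i = 1, …, 103, with X_I the indicator of one ascent.
There are 103 indicators.
For each fixed i, the pair (π(i), π(i+1)) is a uniformly random ordered pair of distinct values from {1, …, 104}; by symmetry P[π(i) < π(i+1)] = 1/2.
By linearity: E[X] = 103 · (1/2) = (104 − 1) · (1/2) = 103/2 ≈ 51.500.

E[X] = 103/2 = 51.500.


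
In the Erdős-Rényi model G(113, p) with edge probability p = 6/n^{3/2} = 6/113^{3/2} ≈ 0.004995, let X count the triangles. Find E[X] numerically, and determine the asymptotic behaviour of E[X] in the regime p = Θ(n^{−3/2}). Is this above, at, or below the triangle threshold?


Number of potential triangles: C(113, 3) = 234136.
Each occurs with probability p³ ≈ (0.004995)³ ≈ 1.2462373e-07.
By linearity: E[X] = C(113, 3)·p³ ≈ 234136 · 1.2462373e-07 ≈ 0.02918.
Since α = 3/2 > 1, p = c/n^{3/2} = o(1/n) is below the triangle threshold p ~ 1/n. Asymptotically E[X] ~ (c³/6)·n^{3(1−α)} = (6³/6)·n^{-1.5} → 0, so by Markov's inequality G has no triangles w.h.p.

E[X] ≈ 0.02918; in regime p = Θ(1/n^{3/2}) E[X] tends to 0 (below the triangle threshold p ~ 1/n).


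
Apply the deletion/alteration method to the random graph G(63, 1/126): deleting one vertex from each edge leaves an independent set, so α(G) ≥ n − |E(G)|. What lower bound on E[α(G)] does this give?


E[|E(G)|] = C(63, 2)·p = 1953 · (1/126) = 31/2.
E[α(G)] ≥ n − E[|E(G)|] = 63 − 31/2 = 95/2.
Numerically: ≈ 47.50000.
(This is only a lower bound; the true E[α(G)] may be larger.)

E[α(G)] ≥ 95/2 ≈ 47.50000.


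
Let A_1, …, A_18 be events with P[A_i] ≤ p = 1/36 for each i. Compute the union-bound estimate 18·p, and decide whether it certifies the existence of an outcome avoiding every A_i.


Union bound: P[∪_{i=1}^{18} A_i] ≤ Σ_i P[A_i] ≤ 18·p = 18·(1/36) = 1/2.
Numerically: 1/2 ≈ 0.50000.
Is 1/2 < 1? YES.
Since P[∪ A_i] ≤ 1/2 < 1, the complement has P[∩ A_i^c] ≥ 1 − 1/2 = 1/2 > 0, so some outcome avoids every A_i.

18·p = 1/2 ≈ 0.50000; existence CERTIFIED by the union bound.


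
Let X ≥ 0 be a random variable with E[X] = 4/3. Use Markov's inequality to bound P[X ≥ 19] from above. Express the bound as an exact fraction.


μ = E[X] = 4/3, a = 19.
Markov: P[X ≥ 19] ≤ μ/a = (4/3)/19 = 4/57.
Numerically: ≈ 0.070175.
(Since a = 19 > μ = 1.333333, the bound 4/57 is < 1 and informative.)

P[X ≥ 19] ≤ 4/57 ≈ 0.070175.


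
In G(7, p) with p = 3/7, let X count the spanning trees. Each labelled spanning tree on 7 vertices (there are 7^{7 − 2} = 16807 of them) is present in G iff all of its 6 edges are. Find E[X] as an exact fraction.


K_7 has 7^{7 − 2} = 16807 labelled spanning trees.
For each such spanning tree H, let X_H = 1 if all 6 edges of H are present in G. Then P[X_H = 1] = p^{6} = (3/7)^{6} = 729/117649.
Summing the indicators: E[X] = Σ_H E[X_H] = 16807 · p^{6} = 16807 · 729/117649 = 729/7.
Numerically: E[X] ≈ 104.

E[X] = 16807 · (3/7)^{6} = 729/7 ≈ 104.


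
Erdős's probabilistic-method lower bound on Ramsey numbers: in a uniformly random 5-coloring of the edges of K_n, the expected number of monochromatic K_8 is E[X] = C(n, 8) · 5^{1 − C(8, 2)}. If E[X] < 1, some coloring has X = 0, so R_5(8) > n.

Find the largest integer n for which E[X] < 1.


We need C(n, 8) · 5^{1 − 28} < 1, i.e. C(n, 8) < 5^{28 − 1} = 7450580596923828125.
Check values of n near the boundary:
  n = 860: C(860, 8) = 7182671140665308145; 7182671140665308145 < 7450580596923828125? YES
  n = 861: C(861, 8) = 7250034996615275865; 7250034996615275865 < 7450580596923828125? YES
  n = 862: C(862, 8) = 7317951015318931845; 7317951015318931845 < 7450580596923828125? YES
  n = 863: C(863, 8) = 7386423071602617757; 7386423071602617757 < 7450580596923828125? YES
  n = 864: C(864, 8) = 7455455062926006708; 7455455062926006708 < 7450580596923828125? NO
  n = 865: C(865, 8) = 7525050909487743060; 7525050909487743060 < 7450580596923828125? NO
The largest n with C(n, 8) < 7450580596923828125 is n = 863 (where E[X] = 7386423071602617757/7450580596923828125 ≈ 0.9913889). Hence R_5(8) > 863, i.e. R_5(8) ≥ 864.

Largest n = 863; hence R_5(8) > 863.


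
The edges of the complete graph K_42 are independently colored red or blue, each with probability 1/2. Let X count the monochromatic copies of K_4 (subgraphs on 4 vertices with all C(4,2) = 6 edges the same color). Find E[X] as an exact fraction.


Let X = Σ_S X_S over the C(42, 4) = 111930 subsets S of size 4, where X_S = 1 if the K_4 on S is monochromatic.
For a fixed S, the K_4 on S has C(4, 2) = 6 edges. P[all 6 edges red] = (1/2)^6, and likewise for blue, so P[monochromatic] = 2·(1/2)^6 = 2^{1 − 6} = 1/32.
Summing: E[X] = C(42, 4) · 2^{1 − 6} = 111930 · 1/32 = 55965/16.
Numerically: E[X] ≈ 3497.812500.

E[X] = C(42,4)·2^(1−C(4,2)) = 55965/16 ≈ 3497.812500.


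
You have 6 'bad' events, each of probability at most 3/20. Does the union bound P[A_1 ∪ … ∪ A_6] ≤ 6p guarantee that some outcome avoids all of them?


Union bound: P[∪_{i=1}^{6} A_i] ≤ Σ_i P[A_i] ≤ 6·p = 6·(3/20) = 9/10.
Numerically: 9/10 ≈ 0.9000000.
Is 9/10 < 1? YES.
Since P[∪ A_i] ≤ 9/10 < 1, the complement has P[∩ A_i^c] ≥ 1 − 9/10 = 1/10 > 0, so some outcome avoids every A_i.

6·p = 9/10 ≈ 0.9000000; existence CERTIFIED by the union bound.


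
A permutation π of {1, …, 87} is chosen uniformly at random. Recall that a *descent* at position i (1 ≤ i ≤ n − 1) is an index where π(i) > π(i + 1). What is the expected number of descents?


Write X = Σ X_I over i = 1, …, 86, with X_I the indicator of one descent.
There are 86 indicators.
For each fixed i, the pair (π(i), π(i+1)) is a uniformly random ordered pair of distinct values from {1, …, 87}; by symmetry P[π(i) > π(i+1)] = 1/2.
By linearity: E[X] = 86 · (1/2) = (87 − 1) · (1/2) = 43 ≈ 43.0000.

E[X] = 43 = 43.0000.


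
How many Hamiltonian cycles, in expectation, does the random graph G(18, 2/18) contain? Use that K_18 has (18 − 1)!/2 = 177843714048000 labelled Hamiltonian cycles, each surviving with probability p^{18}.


K_18 has (18 − 1)!/2 = 177843714048000 labelled Hamiltonian cycles.
For each such Hamiltonian cycle H, let X_H = 1 if all 18 edges of H are present in G. Then P[X_H = 1] = p^{18} = (1/9)^{18} = 1/150094635296999121.
Summing the indicators: E[X] = Σ_H E[X_H] = 177843714048000 · p^{18} = 177843714048000 · 1/150094635296999121 = 243955712000/205891132094649.
Numerically: E[X] ≈ 0.0011849.

E[X] = 177843714048000 · (1/9)^{18} = 243955712000/205891132094649 ≈ 0.0011849.


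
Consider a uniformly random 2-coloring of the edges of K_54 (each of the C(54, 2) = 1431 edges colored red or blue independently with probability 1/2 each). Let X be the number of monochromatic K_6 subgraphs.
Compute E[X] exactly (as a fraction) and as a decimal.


Let X = Σ_S X_S over the C(54, 6) = 25827165 subsets S of size 6, where X_S = 1 if the K_6 on S is monochromatic.
For a fixed S, the K_6 on S has C(6, 2) = 15 edges. P[all 15 edges red] = (1/2)^15, and likewise for blue, so P[monochromatic] = 2·(1/2)^15 = 2^{1 − 15} = 1/16384.
By linearity of expectation: E[X] = C(54, 6) · 2^{1 − 15} = 25827165 · 1/16384 = 25827165/16384.
Numerically: E[X] ≈ 1576.36505.

E[X] = C(54,6)·2^(1−C(6,2)) = 25827165/16384 ≈ 1576.36505.


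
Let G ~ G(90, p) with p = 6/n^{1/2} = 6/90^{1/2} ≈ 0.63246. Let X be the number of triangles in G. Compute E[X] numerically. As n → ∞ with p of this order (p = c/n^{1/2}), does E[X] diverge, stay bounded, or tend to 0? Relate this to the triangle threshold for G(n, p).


Number of potential triangles: C(90, 3) = 117480.
Each occurs with probability p³ ≈ (0.63246)³ ≈ 2.5298221e-01.
By linearity: E[X] = C(90, 3)·p³ ≈ 117480 · 2.5298221e-01 ≈ 29720.35036.
Since α = 1/2 < 1, p = c/n^{1/2} ≫ 1/n is above the triangle threshold p ~ 1/n. Asymptotically E[X] ~ (c³/6)·n^{3(1−α)} = (6³/6)·n^{1.5} → ∞; triangles are abundant w.h.p.

E[X] ≈ 29720.35036; in regime p = Θ(1/n^{1/2}) E[X] diverges (above the triangle threshold p ~ 1/n).
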